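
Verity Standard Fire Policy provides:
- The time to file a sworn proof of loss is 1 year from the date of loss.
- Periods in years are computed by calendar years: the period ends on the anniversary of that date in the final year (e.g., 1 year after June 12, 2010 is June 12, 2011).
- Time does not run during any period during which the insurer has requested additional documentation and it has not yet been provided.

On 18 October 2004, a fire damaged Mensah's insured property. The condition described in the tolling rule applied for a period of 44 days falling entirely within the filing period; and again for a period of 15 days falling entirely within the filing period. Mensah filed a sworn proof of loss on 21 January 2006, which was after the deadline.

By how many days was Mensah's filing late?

36 days

1 year after 18 October 2004 is October 18, 2005.
Tolling adds 44 days: October 18, 2005 + 44 days = December 1, 2005.
Tolling adds 15 days: December 1, 2005 + 15 days = December 16, 2005.
The deadline is December 16, 2005; from December 16, 2005 to January 21, 2006 is 36 days.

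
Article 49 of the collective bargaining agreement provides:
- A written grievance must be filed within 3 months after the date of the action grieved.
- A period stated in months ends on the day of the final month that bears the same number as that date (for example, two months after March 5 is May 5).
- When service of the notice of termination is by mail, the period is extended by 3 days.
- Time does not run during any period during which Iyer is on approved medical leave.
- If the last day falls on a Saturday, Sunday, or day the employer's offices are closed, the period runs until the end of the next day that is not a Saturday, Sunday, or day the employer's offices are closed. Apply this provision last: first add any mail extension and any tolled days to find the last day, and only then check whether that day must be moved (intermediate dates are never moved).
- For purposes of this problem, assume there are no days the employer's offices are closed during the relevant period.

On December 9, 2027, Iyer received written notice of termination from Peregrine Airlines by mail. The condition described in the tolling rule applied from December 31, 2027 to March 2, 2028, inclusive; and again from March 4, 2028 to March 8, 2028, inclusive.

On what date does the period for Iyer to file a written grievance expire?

3 months after December 9, 2027 is March 9, 2028.
Service was by mail, adding 3 days: March 9, 2028 + 3 days = March 12, 2028.
From December 31, 2027 through March 2, 2028 inclusive is 63 days; tolling adds 63 days: March 12, 2028 + 63 days = May 14, 2028.
From March 4, 2028 through March 8, 2028 inclusive is 5 days; tolling adds 5 days: May 14, 2028 + 5 days = May 19, 2028.
May 19, 2028 is a Friday and not a day the employer's offices are closed, so no extension applies.

May 19, 2028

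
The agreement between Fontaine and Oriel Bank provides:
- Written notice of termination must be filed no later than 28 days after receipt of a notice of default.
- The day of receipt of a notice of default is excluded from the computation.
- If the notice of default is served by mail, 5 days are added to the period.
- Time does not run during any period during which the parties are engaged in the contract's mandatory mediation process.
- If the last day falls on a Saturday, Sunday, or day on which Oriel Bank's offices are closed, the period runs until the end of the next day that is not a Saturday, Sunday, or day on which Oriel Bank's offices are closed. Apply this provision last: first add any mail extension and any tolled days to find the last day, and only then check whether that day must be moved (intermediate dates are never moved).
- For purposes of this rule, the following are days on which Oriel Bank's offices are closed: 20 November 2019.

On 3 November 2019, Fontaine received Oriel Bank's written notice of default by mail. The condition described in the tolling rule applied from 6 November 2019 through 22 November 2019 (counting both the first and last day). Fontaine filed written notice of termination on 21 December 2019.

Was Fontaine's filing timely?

Yes

28 days after 3 November 2019 is December 1, 2019.
Service was by mail, adding 5 days: December 1, 2019 + 5 days = December 6, 2019.
From November 6, 2019 through November 22, 2019 inclusive is 17 days; tolling adds 17 days: December 6, 2019 + 17 days = December 23, 2019.
December 23, 2019 is a Monday and not a day on which Oriel Bank's offices are closed, so no extension applies.
The deadline is December 23, 2019; the filing on December 21, 2019 is on or before that date.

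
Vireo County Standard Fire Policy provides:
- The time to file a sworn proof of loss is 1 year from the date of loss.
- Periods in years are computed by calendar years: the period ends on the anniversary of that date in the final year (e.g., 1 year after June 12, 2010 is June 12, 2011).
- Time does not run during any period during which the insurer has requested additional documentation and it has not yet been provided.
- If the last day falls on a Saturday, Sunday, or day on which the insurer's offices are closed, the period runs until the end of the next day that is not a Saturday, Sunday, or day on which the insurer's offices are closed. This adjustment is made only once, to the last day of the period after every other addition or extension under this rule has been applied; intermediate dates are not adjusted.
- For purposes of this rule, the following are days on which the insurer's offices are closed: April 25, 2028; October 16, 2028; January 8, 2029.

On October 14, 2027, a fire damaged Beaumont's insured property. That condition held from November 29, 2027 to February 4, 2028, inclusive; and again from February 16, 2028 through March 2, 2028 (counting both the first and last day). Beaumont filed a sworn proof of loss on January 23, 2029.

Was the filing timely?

1 year after October 14, 2027 is October 14, 2028.
From November 29, 2027 through February 4, 2028 inclusive is 68 days; tolling adds 68 days: October 14, 2028 + 68 days = December 21, 2028.
From February 16, 2028 through March 2, 2028 inclusive is 16 days; tolling adds 16 days: December 21, 2028 + 16 days = January 6, 2029.
January 6, 2029 is Saturday; January 7, 2029 is Sunday; January 8, 2029 is a listed holiday. The next qualifying day is January 9, 2029.
The deadline is January 9, 2029; the filing on January 23, 2029 is after that date.

No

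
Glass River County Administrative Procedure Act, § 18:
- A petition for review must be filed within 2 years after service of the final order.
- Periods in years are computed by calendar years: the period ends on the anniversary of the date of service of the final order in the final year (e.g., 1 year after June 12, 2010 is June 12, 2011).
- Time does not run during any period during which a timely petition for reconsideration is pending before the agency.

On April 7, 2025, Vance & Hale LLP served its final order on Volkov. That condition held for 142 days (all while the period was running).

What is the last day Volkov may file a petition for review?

2 years after April 7, 2025 is April 7, 2027.
Tolling adds 142 days: April 7, 2027 + 142 days = August 27, 2027.

August 27, 2027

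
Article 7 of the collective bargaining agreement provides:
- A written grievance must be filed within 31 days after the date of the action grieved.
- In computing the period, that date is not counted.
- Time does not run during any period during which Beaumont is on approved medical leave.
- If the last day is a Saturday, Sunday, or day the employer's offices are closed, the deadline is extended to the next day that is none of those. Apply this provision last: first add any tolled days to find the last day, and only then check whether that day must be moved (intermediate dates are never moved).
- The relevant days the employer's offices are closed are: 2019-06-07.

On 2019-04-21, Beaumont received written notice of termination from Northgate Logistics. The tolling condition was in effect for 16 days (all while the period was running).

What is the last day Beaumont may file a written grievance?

31 days after 2019-04-21 is May 22, 2019.
Tolling adds 16 days: May 22, 2019 + 16 days = June 7, 2019.
June 7, 2019 is a listed holiday; June 8, 2019 is Saturday; June 9, 2019 is Sunday. The next qualifying day is June 10, 2019.

June 10, 2019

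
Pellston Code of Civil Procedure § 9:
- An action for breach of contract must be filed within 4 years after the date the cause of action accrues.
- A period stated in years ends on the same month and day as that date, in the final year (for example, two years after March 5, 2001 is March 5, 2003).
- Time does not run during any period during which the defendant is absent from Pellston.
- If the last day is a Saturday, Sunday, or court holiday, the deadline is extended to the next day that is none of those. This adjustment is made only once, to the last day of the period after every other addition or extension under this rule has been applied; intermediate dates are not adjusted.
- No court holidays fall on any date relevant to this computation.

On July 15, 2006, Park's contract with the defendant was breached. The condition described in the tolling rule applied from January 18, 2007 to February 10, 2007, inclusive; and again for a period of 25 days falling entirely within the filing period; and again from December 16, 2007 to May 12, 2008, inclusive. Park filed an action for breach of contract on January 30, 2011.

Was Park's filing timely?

Yes

4 years after July 15, 2006 is July 15, 2010.
From January 18, 2007 through February 10, 2007 inclusive is 24 days; tolling adds 24 days: July 15, 2010 + 24 days = August 8, 2010.
Tolling adds 25 days: August 8, 2010 + 25 days = September 2, 2010.
From December 16, 2007 through May 12, 2008 inclusive is 149 days; tolling adds 149 days: September 2, 2010 + 149 days = January 29, 2011.
January 29, 2011 is Saturday; January 30, 2011 is Sunday. The next qualifying day is January 31, 2011.
The deadline is January 31, 2011; the filing on January 30, 2011 is on or before that date.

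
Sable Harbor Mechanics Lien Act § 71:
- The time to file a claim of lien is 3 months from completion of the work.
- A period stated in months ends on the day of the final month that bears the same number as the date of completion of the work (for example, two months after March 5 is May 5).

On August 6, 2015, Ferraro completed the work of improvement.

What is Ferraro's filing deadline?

November 6, 2015

3 months after August 6, 2015 is November 6, 2015.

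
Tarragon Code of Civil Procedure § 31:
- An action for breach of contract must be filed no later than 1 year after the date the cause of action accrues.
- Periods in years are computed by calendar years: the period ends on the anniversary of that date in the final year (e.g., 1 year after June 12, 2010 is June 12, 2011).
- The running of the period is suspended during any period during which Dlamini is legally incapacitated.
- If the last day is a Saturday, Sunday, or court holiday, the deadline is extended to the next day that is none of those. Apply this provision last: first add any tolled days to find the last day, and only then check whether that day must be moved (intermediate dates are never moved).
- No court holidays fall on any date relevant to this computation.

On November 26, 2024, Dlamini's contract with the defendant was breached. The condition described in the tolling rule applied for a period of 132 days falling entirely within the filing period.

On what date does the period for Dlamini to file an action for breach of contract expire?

1 year after November 26, 2024 is November 26, 2025.
Tolling adds 132 days: November 26, 2025 + 132 days = April 7, 2026.
April 7, 2026 is a Tuesday and not a court holiday, so no extension applies.

April 7, 2026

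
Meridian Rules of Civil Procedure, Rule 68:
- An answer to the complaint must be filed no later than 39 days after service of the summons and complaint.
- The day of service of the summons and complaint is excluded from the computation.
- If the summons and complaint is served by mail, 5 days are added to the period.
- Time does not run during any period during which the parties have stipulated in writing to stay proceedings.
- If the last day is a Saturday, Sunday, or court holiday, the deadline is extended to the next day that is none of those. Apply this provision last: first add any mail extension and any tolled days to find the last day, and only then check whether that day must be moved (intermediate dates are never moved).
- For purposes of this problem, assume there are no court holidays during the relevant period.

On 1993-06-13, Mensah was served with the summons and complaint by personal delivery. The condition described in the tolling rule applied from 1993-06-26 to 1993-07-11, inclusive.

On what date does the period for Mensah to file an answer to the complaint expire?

39 days after 1993-06-13 is July 22, 1993.
Service was not by mail, so no mail extension applies.
From June 26, 1993 through July 11, 1993 inclusive is 16 days; tolling adds 16 days: July 22, 1993 + 16 days = August 7, 1993.
August 7, 1993 is Saturday; August 8, 1993 is Sunday. The next qualifying day is August 9, 1993.

August 9, 1993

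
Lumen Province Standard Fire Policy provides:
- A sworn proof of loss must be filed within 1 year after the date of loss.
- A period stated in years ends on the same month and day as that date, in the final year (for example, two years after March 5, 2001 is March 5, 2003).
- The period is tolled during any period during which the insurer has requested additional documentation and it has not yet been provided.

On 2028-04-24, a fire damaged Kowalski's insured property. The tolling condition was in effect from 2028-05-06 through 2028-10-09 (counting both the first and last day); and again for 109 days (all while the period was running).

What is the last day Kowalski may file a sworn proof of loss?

1 year after 2028-04-24 is April 24, 2029.
From May 6, 2028 through October 9, 2028 inclusive is 157 days; tolling adds 157 days: April 24, 2029 + 157 days = September 28, 2029.
Tolling adds 109 days: September 28, 2029 + 109 days = January 15, 2030.

January 15, 2030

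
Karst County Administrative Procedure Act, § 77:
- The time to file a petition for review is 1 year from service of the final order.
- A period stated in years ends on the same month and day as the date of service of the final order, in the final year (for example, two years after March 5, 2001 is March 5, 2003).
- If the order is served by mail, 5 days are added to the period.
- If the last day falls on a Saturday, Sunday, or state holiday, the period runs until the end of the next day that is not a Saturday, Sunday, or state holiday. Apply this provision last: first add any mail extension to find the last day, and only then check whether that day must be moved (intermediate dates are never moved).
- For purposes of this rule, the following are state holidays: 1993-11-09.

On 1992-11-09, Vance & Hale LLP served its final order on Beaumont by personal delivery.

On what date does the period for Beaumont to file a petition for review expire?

1 year after 1992-11-09 is November 9, 1993.
Service was not by mail, so no mail extension applies.
November 9, 1993 is a listed holiday. The next qualifying day is November 10, 1993.

November 10, 1993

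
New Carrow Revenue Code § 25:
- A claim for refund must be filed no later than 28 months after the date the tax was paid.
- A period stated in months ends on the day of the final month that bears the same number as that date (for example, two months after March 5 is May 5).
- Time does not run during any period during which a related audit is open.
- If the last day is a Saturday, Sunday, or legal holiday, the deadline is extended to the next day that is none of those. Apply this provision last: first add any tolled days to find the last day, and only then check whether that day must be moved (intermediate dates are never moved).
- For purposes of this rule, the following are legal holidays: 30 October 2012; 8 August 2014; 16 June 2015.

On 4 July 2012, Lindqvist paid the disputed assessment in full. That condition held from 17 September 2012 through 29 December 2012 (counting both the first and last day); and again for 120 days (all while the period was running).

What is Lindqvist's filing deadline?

June 17, 2015

28 months after 4 July 2012 is November 4, 2014.
From September 17, 2012 through December 29, 2012 inclusive is 104 days; tolling adds 104 days: November 4, 2014 + 104 days = February 16, 2015.
Tolling adds 120 days: February 16, 2015 + 120 days = June 16, 2015.
June 16, 2015 is a listed holiday. The next qualifying day is June 17, 2015.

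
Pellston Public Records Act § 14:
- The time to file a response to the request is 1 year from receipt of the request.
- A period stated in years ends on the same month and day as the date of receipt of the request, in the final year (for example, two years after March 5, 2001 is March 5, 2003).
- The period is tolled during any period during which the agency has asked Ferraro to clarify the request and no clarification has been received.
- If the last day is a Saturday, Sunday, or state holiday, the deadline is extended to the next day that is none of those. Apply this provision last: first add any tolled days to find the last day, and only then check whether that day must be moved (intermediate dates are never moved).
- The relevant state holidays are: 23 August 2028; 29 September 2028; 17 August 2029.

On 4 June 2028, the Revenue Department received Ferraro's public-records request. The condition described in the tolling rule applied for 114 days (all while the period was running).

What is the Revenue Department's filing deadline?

September 26, 2029

1 year after 4 June 2028 is June 4, 2029.
Tolling adds 114 days: June 4, 2029 + 114 days = September 26, 2029.
September 26, 2029 is a Wednesday and not a state holiday, so no extension applies.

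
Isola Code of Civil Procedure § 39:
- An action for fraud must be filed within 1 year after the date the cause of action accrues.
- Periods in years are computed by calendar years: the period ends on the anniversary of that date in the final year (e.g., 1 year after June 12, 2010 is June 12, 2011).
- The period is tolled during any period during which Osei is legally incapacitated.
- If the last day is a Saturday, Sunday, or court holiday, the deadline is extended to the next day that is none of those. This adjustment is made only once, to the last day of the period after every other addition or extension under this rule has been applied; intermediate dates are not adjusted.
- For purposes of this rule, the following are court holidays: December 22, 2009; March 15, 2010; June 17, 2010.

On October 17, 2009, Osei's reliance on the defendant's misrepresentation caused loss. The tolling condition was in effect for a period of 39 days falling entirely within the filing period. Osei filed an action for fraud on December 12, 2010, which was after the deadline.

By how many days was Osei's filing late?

17 days

1 year after October 17, 2009 is October 17, 2010.
Tolling adds 39 days: October 17, 2010 + 39 days = November 25, 2010.
November 25, 2010 is a Thursday and not a court holiday, so no extension applies.
The deadline is November 25, 2010; from November 25, 2010 to December 12, 2010 is 17 days.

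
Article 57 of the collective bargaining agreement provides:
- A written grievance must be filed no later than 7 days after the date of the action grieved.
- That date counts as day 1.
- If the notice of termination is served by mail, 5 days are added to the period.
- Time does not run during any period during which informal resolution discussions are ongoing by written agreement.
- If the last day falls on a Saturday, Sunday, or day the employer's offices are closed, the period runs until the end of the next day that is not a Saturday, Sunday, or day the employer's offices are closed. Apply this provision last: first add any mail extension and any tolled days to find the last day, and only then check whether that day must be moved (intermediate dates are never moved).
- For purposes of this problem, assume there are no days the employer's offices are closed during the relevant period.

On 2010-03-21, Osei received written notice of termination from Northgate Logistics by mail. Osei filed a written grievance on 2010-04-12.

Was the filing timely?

No

Counting 2010-03-21 as day 1, day 7 is March 27, 2010.
Service was by mail, adding 5 days: March 27, 2010 + 5 days = April 1, 2010.
April 1, 2010 is a Thursday and not a day the employer's offices are closed, so no extension applies.
The deadline is April 1, 2010; the filing on April 12, 2010 is after that date.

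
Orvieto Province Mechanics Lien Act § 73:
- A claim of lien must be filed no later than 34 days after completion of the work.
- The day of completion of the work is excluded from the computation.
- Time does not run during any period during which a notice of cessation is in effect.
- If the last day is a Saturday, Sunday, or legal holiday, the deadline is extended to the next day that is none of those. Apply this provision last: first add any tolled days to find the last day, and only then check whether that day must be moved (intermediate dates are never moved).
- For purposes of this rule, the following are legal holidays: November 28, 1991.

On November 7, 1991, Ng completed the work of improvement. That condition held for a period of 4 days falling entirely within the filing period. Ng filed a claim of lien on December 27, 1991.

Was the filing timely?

34 days after November 7, 1991 is December 11, 1991.
Tolling adds 4 days: December 11, 1991 + 4 days = December 15, 1991.
December 15, 1991 is Sunday. The next qualifying day is December 16, 1991.
The deadline is December 16, 1991; the filing on December 27, 1991 is after that date.

No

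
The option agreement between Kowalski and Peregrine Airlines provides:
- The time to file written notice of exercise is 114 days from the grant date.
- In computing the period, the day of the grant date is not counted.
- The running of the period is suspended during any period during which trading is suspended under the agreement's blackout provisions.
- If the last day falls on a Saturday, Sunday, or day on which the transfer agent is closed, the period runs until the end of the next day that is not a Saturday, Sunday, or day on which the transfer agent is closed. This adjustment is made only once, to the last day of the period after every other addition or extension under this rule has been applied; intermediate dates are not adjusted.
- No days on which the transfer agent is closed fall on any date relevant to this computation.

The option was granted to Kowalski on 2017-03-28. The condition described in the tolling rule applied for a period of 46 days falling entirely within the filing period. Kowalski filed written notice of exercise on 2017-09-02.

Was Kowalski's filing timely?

114 days after 2017-03-28 is July 20, 2017.
Tolling adds 46 days: July 20, 2017 + 46 days = September 4, 2017.
September 4, 2017 is a Monday and not a day on which the transfer agent is closed, so no extension applies.
The deadline is September 4, 2017; the filing on September 2, 2017 is on or before that date.

Yes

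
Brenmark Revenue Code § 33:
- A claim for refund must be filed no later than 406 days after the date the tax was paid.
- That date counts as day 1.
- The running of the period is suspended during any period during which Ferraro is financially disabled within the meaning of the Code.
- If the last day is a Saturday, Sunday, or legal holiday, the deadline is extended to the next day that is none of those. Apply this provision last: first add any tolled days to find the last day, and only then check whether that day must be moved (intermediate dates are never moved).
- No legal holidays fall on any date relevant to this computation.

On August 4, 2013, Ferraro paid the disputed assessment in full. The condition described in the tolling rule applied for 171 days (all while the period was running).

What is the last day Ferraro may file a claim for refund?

March 3, 2015

Counting August 4, 2013 as day 1, day 406 is September 13, 2014.
Tolling adds 171 days: September 13, 2014 + 171 days = March 3, 2015.
March 3, 2015 is a Tuesday and not a legal holiday, so no extension applies.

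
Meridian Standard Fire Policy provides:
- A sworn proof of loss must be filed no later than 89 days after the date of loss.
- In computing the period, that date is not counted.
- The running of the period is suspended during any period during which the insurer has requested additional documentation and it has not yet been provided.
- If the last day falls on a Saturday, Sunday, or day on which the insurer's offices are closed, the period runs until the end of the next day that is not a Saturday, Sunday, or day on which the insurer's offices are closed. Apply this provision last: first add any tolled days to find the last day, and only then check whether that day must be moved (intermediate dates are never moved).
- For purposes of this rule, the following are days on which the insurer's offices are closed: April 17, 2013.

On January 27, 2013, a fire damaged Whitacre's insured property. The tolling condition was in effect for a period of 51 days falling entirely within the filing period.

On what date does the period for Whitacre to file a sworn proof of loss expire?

89 days after January 27, 2013 is April 26, 2013.
Tolling adds 51 days: April 26, 2013 + 51 days = June 16, 2013.
June 16, 2013 is Sunday. The next qualifying day is June 17, 2013.

June 17, 2013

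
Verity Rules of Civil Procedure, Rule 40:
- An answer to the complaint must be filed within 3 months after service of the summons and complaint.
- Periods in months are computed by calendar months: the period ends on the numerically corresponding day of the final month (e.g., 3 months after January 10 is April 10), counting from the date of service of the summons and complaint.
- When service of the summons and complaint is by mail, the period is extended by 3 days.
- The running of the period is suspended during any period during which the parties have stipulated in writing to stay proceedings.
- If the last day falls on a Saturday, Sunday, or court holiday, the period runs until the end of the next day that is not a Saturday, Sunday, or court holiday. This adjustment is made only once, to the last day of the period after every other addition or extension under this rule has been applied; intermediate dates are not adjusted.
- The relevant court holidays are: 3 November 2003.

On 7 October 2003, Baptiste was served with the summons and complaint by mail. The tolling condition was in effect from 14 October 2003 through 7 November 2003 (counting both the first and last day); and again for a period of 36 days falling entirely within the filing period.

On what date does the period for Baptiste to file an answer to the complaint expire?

March 11, 2004

3 months after 7 October 2003 is January 7, 2004.
Service was by mail, adding 3 days: January 7, 2004 + 3 days = January 10, 2004.
From October 14, 2003 through November 7, 2003 inclusive is 25 days; tolling adds 25 days: January 10, 2004 + 25 days = February 4, 2004.
Tolling adds 36 days: February 4, 2004 + 36 days = March 11, 2004.
March 11, 2004 is a Thursday and not a court holiday, so no extension applies.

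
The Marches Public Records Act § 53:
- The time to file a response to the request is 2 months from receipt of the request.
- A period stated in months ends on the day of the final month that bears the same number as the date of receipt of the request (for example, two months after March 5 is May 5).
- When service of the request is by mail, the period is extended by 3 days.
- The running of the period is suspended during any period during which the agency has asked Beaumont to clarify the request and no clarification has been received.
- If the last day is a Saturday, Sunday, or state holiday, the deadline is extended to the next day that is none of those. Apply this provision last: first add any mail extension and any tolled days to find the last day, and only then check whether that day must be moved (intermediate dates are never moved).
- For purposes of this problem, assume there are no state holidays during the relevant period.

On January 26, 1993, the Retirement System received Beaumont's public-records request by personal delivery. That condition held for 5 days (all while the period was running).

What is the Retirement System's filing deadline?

March 31, 1993

2 months after January 26, 1993 is March 26, 1993.
Service was not by mail, so no mail extension applies.
Tolling adds 5 days: March 26, 1993 + 5 days = March 31, 1993.
March 31, 1993 is a Wednesday and not a state holiday, so no extension applies.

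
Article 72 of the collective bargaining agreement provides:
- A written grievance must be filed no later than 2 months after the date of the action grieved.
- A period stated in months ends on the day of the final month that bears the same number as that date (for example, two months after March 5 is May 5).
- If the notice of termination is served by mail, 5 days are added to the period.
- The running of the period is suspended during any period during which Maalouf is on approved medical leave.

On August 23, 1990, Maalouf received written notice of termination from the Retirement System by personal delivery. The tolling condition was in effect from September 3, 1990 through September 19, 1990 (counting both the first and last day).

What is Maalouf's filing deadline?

2 months after August 23, 1990 is October 23, 1990.
Service was not by mail, so no mail extension applies.
From September 3, 1990 through September 19, 1990 inclusive is 17 days; tolling adds 17 days: October 23, 1990 + 17 days = November 9, 1990.

November 9, 1990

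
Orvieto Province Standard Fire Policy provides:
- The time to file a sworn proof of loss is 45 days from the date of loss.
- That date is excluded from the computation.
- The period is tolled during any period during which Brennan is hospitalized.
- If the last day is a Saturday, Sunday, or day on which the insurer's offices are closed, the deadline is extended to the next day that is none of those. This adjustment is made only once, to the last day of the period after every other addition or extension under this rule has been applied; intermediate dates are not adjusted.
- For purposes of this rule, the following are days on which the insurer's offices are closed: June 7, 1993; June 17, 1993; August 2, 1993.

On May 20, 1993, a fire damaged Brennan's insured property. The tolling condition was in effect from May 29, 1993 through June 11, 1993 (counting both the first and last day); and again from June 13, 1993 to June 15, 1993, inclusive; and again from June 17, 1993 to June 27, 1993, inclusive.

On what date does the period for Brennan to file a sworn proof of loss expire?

45 days after May 20, 1993 is July 4, 1993.
From May 29, 1993 through June 11, 1993 inclusive is 14 days; tolling adds 14 days: July 4, 1993 + 14 days = July 18, 1993.
From June 13, 1993 through June 15, 1993 inclusive is 3 days; tolling adds 3 days: July 18, 1993 + 3 days = July 21, 1993.
From June 17, 1993 through June 27, 1993 inclusive is 11 days; tolling adds 11 days: July 21, 1993 + 11 days = August 1, 1993.
August 1, 1993 is Sunday; August 2, 1993 is a listed holiday. The next qualifying day is August 3, 1993.

August 3, 1993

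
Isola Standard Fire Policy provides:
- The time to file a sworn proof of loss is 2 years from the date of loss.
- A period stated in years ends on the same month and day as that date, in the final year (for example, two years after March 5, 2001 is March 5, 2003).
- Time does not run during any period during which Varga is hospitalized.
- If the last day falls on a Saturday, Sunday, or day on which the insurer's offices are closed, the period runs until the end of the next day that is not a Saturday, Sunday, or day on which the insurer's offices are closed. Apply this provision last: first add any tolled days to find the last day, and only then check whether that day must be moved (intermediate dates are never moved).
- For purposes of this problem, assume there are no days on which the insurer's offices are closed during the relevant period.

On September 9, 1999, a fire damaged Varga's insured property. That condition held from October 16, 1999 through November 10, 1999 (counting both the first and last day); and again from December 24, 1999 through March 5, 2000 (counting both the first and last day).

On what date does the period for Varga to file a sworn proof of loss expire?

2 years after September 9, 1999 is September 9, 2001.
From October 16, 1999 through November 10, 1999 inclusive is 26 days; tolling adds 26 days: September 9, 2001 + 26 days = October 5, 2001.
From December 24, 1999 through March 5, 2000 inclusive is 73 days; tolling adds 73 days: October 5, 2001 + 73 days = December 17, 2001.
December 17, 2001 is a Monday and not a day on which the insurer's offices are closed, so no extension applies.

December 17, 2001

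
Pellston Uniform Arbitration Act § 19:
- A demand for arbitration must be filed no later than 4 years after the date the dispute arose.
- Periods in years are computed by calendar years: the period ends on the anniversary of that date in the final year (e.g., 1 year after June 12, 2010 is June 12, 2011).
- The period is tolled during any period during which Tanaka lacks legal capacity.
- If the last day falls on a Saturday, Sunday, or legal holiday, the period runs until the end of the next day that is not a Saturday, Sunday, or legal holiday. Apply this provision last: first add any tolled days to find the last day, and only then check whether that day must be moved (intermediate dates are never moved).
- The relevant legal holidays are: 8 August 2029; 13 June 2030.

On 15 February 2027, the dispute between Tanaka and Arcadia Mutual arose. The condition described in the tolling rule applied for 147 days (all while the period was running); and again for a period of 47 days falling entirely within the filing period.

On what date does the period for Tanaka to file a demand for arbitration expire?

August 28, 2031

4 years after 15 February 2027 is February 15, 2031.
Tolling adds 147 days: February 15, 2031 + 147 days = July 12, 2031.
Tolling adds 47 days: July 12, 2031 + 47 days = August 28, 2031.
August 28, 2031 is a Thursday and not a legal holiday, so no extension applies.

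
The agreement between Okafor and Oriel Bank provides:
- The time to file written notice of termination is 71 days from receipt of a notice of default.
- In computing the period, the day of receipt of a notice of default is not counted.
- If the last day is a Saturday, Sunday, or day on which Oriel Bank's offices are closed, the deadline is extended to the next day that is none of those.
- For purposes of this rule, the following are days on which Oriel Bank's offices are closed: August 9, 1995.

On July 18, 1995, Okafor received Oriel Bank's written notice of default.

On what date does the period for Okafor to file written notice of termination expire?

71 days after July 18, 1995 is September 27, 1995.
September 27, 1995 is a Wednesday and not a day on which Oriel Bank's offices are closed, so no extension applies.

September 27, 1995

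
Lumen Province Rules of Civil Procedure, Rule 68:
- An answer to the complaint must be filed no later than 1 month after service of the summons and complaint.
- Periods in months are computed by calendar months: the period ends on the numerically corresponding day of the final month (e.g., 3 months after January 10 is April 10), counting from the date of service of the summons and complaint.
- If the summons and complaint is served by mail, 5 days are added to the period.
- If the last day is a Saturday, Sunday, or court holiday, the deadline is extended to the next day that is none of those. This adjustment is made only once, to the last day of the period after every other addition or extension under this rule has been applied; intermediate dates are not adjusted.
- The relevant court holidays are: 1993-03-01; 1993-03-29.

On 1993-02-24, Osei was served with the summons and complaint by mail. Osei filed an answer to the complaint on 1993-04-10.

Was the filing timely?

1 month after 1993-02-24 is March 24, 1993.
Service was by mail, adding 5 days: March 24, 1993 + 5 days = March 29, 1993.
March 29, 1993 is a listed holiday. The next qualifying day is March 30, 1993.
The deadline is March 30, 1993; the filing on April 10, 1993 is after that date.

No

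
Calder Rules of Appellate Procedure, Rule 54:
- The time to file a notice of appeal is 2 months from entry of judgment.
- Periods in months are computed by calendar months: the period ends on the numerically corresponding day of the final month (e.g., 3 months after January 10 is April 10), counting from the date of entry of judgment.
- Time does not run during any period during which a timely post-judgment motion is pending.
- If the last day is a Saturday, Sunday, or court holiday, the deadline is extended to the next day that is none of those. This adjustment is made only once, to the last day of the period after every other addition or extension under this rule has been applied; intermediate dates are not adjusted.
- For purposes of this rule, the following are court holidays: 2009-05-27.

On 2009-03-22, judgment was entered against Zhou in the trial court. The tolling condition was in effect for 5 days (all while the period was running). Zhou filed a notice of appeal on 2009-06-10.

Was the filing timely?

No

2 months after 2009-03-22 is May 22, 2009.
Tolling adds 5 days: May 22, 2009 + 5 days = May 27, 2009.
May 27, 2009 is a listed holiday. The next qualifying day is May 28, 2009.
The deadline is May 28, 2009; the filing on June 10, 2009 is after that date.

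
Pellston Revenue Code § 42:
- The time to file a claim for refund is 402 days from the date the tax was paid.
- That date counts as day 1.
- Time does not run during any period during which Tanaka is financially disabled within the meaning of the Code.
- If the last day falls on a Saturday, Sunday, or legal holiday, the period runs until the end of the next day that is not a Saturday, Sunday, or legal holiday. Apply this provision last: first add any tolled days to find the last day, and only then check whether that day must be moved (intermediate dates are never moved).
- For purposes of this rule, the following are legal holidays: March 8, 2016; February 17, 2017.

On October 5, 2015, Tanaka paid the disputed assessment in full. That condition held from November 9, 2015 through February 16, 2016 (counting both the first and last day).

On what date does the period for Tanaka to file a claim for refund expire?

February 20, 2017

Counting October 5, 2015 as day 1, day 402 is November 9, 2016.
From November 9, 2015 through February 16, 2016 inclusive is 100 days; tolling adds 100 days: November 9, 2016 + 100 days = February 17, 2017.
February 17, 2017 is a listed holiday; February 18, 2017 is Saturday; February 19, 2017 is Sunday. The next qualifying day is February 20, 2017.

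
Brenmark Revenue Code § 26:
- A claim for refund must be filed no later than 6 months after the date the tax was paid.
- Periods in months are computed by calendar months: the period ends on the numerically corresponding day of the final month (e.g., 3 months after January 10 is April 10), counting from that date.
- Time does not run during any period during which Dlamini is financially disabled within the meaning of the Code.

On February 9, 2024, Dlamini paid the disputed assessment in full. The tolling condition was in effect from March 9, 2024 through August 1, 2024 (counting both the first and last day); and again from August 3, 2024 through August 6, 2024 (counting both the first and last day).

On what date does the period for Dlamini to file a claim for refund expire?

6 months after February 9, 2024 is August 9, 2024.
From March 9, 2024 through August 1, 2024 inclusive is 146 days; tolling adds 146 days: August 9, 2024 + 146 days = January 2, 2025.
From August 3, 2024 through August 6, 2024 inclusive is 4 days; tolling adds 4 days: January 2, 2025 + 4 days = January 6, 2025.

January 6, 2025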